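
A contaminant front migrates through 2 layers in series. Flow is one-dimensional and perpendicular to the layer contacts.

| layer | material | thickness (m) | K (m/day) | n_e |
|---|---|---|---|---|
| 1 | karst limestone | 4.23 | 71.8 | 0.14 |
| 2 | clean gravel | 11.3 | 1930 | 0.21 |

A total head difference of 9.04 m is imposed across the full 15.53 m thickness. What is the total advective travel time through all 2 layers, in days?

With flow normal to the layers, continuity requires the same specific discharge q through every layer.
Σ(b_i/K_i) = 4.23/71.8 + 11.3/1930 = 0.06477 d.
q = Δh / Σ(b_i/K_i) = 9.04 / 0.06477 = 139.6 m/day.
In each layer the seepage velocity is v_i = q/n_i, so the layer transit time is t_i = b_i·n_i / q:
  layer 1 (karst limestone): t_1 = 4.23 × 0.14 / 139.6 = 0.004243 d
  layer 2 (clean gravel): t_2 = 11.3 × 0.21 / 139.6 = 0.01700 d
Total t = Σ t_i = 0.02124 days.

0.0212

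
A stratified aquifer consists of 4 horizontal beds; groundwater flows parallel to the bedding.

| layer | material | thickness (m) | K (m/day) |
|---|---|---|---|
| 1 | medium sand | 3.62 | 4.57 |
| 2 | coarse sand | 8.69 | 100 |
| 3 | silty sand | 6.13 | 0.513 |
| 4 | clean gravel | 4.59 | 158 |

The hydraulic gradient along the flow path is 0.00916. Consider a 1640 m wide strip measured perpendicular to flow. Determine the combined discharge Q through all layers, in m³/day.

24200

Flow is parallel to layering, so each bed carries its own Darcy discharge and the transmissivities add.
Σ(K_i·b_i) = 4.57×3.62 + 100×8.69 + 0.513×6.13 + 158×4.59 = 1614 m²/day.
Hydraulic gradient i = 0.00916.
Q = Σ(K_i·b_i) · W · i = 1614 × 1640 × 0.009160 = 24245 m³/day.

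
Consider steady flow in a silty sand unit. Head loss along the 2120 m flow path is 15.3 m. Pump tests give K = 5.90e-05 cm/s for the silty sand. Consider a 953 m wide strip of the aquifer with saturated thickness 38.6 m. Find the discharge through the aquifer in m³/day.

13.5

Convert K: 5.90e-05 cm/s × 864 = 0.05098 m/day.
Cross-sectional area A = 953 × 38.6 = 36786 m².
Hydraulic gradient i = Δh / L = 15.3 / 2120 = 0.007217.
Darcy's law: Q = K · A · i = 0.05098 × 36786 × 0.007217 = 13.53 m³/day.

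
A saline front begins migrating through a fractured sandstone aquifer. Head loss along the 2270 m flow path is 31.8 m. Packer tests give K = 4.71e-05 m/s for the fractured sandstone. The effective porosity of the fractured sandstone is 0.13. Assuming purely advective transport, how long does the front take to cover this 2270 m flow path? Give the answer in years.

14.2

Convert K: 4.71e-05 m/s × 86400 = 4.069 m/day.
Hydraulic gradient i = Δh / L = 31.8 / 2270 = 0.01401.
Darcy flux q = K · i = 4.069 × 0.01401 = 0.05701 m/day.
Seepage velocity v = q / n_e = 0.05701 / 0.13 = 0.4385 m/day.
Travel time t = L / v = 2270 / 0.4385 = 5176 days = 14.17 years.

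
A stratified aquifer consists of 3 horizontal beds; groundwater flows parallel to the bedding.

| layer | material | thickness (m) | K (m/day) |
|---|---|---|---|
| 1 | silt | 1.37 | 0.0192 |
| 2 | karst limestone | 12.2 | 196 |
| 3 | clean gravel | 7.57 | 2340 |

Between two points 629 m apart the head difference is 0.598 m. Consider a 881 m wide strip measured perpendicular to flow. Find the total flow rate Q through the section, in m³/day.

Flow is parallel to layering, so each bed carries its own Darcy discharge and the transmissivities add.
Σ(K_i·b_i) = 0.0192×1.37 + 196×12.2 + 2340×7.57 = 20105 m²/day.
Hydraulic gradient i = Δh / L = 0.598 / 629 = 0.0009507.
Q = Σ(K_i·b_i) · W · i = 20105 × 881 × 0.0009507 = 16840 m³/day.

16800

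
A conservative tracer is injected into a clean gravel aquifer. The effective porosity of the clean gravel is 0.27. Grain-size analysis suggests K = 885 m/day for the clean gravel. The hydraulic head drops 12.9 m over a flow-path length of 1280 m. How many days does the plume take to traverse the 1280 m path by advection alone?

38.7

Hydraulic gradient i = Δh / L = 12.9 / 1280 = 0.01008.
Darcy flux q = K · i = 885.0 × 0.01008 = 8.919 m/day.
Seepage velocity v = q / n_e = 8.919 / 0.27 = 33.03 m/day.
Travel time t = L / v = 1280 / 33.03 = 38.75 days.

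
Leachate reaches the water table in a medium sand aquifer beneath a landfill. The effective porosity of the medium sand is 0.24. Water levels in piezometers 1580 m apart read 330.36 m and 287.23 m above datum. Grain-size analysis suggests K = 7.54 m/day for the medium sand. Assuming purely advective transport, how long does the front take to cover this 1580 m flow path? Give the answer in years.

5.04

Hydraulic gradient i = (330.36 − 287.23) / 1580 = 43.13 / 1580 = 0.02730.
Darcy flux q = K · i = 7.540 × 0.02730 = 0.2058 m/day.
Seepage velocity v = q / n_e = 0.2058 / 0.24 = 0.8576 m/day.
Travel time t = L / v = 1580 / 0.8576 = 1842 days = 5.044 years.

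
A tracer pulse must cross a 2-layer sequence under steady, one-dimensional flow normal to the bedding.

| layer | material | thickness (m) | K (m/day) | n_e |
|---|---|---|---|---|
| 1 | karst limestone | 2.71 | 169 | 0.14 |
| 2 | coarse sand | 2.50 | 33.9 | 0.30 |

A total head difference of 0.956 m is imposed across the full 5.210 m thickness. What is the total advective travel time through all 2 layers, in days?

With flow normal to the layers, continuity requires the same specific discharge q through every layer.
Σ(b_i/K_i) = 2.71/169 + 2.50/33.9 = 0.08978 d.
q = Δh / Σ(b_i/K_i) = 0.956 / 0.08978 = 10.65 m/day.
In each layer the seepage velocity is v_i = q/n_i, so the layer transit time is t_i = b_i·n_i / q:
  layer 1 (karst limestone): t_1 = 2.71 × 0.14 / 10.65 = 0.03563 d
  layer 2 (coarse sand): t_2 = 2.50 × 0.30 / 10.65 = 0.07044 d
Total t = Σ t_i = 0.1061 days.

0.106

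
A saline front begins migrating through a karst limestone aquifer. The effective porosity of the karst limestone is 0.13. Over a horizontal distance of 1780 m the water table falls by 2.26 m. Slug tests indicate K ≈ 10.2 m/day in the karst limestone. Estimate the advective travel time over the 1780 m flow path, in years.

Hydraulic gradient i = Δh / L = 2.26 / 1780 = 0.001270.
Darcy flux q = K · i = 10.20 × 0.001270 = 0.01295 m/day.
Seepage velocity v = q / n_e = 0.01295 / 0.13 = 0.09962 m/day.
Travel time t = L / v = 1780 / 0.09962 = 17868 days = 48.92 years.

48.9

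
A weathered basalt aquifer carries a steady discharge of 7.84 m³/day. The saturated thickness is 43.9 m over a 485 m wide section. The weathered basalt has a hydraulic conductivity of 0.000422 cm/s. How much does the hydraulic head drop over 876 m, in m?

0.885

Convert K: 0.000422 cm/s × 864 = 0.3646 m/day.
Cross-sectional area A = 485 × 43.9 = 21292 m².
From Q = K·A·i, i = Q / (K·A) = 7.84 / (0.3646 × 21292) = 0.001010.
Head loss Δh = i · L = 0.001010 × 876 = 0.8847 m.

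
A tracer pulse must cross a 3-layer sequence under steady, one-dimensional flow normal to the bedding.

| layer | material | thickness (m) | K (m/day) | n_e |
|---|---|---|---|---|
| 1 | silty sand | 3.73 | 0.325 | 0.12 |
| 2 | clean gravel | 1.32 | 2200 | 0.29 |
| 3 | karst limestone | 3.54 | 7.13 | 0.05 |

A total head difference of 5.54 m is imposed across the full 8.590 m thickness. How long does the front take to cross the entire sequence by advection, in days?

With flow normal to the layers, continuity requires the same specific discharge q through every layer.
Σ(b_i/K_i) = 3.73/0.325 + 1.32/2200 + 3.54/7.13 = 11.97 d.
q = Δh / Σ(b_i/K_i) = 5.54 / 11.97 = 0.4627 m/day.
In each layer the seepage velocity is v_i = q/n_i, so the layer transit time is t_i = b_i·n_i / q:
  layer 1 (silty sand): t_1 = 3.73 × 0.12 / 0.4627 = 0.9674 d
  layer 2 (clean gravel): t_2 = 1.32 × 0.29 / 0.4627 = 0.8274 d
  layer 3 (karst limestone): t_3 = 3.54 × 0.05 / 0.4627 = 0.3826 d
Total t = Σ t_i = 2.177 days.

2.18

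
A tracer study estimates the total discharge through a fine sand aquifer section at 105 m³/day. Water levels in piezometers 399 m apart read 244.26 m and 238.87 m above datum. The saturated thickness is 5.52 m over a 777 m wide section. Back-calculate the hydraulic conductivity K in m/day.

1.81

Cross-sectional area A = 777 × 5.52 = 4289 m².
Hydraulic gradient i = (244.26 − 238.87) / 399 = 5.39 / 399 = 0.01351.
From Q = K·A·i, K = Q / (A·i) = 105 / (4289 × 0.01351) = 1.812 m/day.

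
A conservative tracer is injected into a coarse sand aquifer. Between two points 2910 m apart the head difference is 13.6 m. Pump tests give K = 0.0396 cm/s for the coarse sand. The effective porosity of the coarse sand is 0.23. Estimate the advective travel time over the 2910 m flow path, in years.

Convert K: 0.0396 cm/s × 864 = 34.21 m/day.
Hydraulic gradient i = Δh / L = 13.6 / 2910 = 0.004674.
Darcy flux q = K · i = 34.21 × 0.004674 = 0.1599 m/day.
Seepage velocity v = q / n_e = 0.1599 / 0.23 = 0.6952 m/day.
Travel time t = L / v = 2910 / 0.6952 = 4186 days = 11.46 years.

11.5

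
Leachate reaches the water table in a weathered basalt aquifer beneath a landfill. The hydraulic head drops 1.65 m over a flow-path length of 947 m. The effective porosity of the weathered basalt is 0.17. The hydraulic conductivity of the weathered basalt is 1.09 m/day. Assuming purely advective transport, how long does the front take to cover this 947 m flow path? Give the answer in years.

Hydraulic gradient i = Δh / L = 1.65 / 947 = 0.001742.
Darcy flux q = K · i = 1.090 × 0.001742 = 0.001899 m/day.
Seepage velocity v = q / n_e = 0.001899 / 0.17 = 0.01117 m/day.
Travel time t = L / v = 947 / 0.01117 = 84769 days = 232.1 years.

232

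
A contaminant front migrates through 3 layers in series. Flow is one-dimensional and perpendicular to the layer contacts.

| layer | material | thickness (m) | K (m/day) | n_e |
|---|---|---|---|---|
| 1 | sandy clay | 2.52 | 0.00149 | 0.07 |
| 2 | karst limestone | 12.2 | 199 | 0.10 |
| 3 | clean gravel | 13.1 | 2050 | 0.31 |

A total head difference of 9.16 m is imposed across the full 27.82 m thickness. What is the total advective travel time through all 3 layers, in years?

2.76

With flow normal to the layers, continuity requires the same specific discharge q through every layer.
Σ(b_i/K_i) = 2.52/0.00149 + 12.2/199 + 13.1/2050 = 1691 d.
q = Δh / Σ(b_i/K_i) = 9.16 / 1691 = 0.005416 m/day.
In each layer the seepage velocity is v_i = q/n_i, so the layer transit time is t_i = b_i·n_i / q:
  layer 1 (sandy clay): t_1 = 2.52 × 0.07 / 0.005416 = 32.57 d
  layer 2 (karst limestone): t_2 = 12.2 × 0.10 / 0.005416 = 225.3 d
  layer 3 (clean gravel): t_3 = 13.1 × 0.31 / 0.005416 = 749.8 d
Total t = Σ t_i = 1008 days = 2.759 years.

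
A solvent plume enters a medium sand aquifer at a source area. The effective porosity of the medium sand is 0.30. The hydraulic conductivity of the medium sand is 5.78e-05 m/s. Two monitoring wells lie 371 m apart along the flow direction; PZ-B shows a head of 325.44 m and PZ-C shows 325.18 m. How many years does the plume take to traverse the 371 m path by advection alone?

87.1

Convert K: 5.78e-05 m/s × 86400 = 4.994 m/day.
Hydraulic gradient i = (325.44 − 325.18) / 371 = 0.26 / 371 = 0.0007008.
Darcy flux q = K · i = 4.994 × 0.0007008 = 0.003500 m/day.
Seepage velocity v = q / n_e = 0.003500 / 0.30 = 0.01167 m/day.
Travel time t = L / v = 371 / 0.01167 = 31802 days = 87.07 years.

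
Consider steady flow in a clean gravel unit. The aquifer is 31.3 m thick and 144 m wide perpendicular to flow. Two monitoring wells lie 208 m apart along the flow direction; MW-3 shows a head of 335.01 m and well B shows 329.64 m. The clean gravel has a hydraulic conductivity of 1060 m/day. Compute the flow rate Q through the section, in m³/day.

123000

Cross-sectional area A = 144 × 31.3 = 4507 m².
Hydraulic gradient i = (335.01 − 329.64) / 208 = 5.37 / 208 = 0.02582.
Darcy's law: Q = K · A · i = 1060 × 4507 × 0.02582 = 1.233e+05 m³/day.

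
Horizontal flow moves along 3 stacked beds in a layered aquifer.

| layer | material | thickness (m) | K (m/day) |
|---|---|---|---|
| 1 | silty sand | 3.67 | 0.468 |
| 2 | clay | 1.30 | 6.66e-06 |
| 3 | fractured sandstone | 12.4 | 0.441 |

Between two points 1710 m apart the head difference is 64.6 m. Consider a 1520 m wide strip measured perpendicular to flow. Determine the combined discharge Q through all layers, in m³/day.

413

Flow is parallel to layering, so each bed carries its own Darcy discharge and the transmissivities add.
Σ(K_i·b_i) = 0.468×3.67 + 6.66e-06×1.30 + 0.441×12.4 = 7.186 m²/day.
Hydraulic gradient i = Δh / L = 64.6 / 1710 = 0.03778.
Q = Σ(K_i·b_i) · W · i = 7.186 × 1520 × 0.03778 = 412.6 m³/day.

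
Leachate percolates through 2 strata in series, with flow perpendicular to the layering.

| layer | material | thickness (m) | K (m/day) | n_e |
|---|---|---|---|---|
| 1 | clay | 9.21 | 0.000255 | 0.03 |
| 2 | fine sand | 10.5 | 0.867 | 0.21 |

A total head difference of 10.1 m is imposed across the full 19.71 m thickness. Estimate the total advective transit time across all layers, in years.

24.3

With flow normal to the layers, continuity requires the same specific discharge q through every layer.
Σ(b_i/K_i) = 9.21/0.000255 + 10.5/0.867 = 36130 d.
q = Δh / Σ(b_i/K_i) = 10.1 / 36130 = 0.0002795 m/day.
In each layer the seepage velocity is v_i = q/n_i, so the layer transit time is t_i = b_i·n_i / q:
  layer 1 (clay): t_1 = 9.21 × 0.03 / 0.0002795 = 988.4 d
  layer 2 (fine sand): t_2 = 10.5 × 0.21 / 0.0002795 = 7888 d
Total t = Σ t_i = 8876 days = 24.30 years.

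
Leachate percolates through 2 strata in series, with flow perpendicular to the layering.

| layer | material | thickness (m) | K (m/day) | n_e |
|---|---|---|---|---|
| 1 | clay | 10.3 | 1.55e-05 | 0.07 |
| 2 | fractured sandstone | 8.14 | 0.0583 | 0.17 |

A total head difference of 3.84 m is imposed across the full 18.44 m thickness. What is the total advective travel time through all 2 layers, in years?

997

With flow normal to the layers, continuity requires the same specific discharge q through every layer.
Σ(b_i/K_i) = 10.3/1.55e-05 + 8.14/0.0583 = 6.647e+05 d.
q = Δh / Σ(b_i/K_i) = 3.84 / 6.647e+05 = 5.777e-06 m/day.
In each layer the seepage velocity is v_i = q/n_i, so the layer transit time is t_i = b_i·n_i / q:
  layer 1 (clay): t_1 = 10.3 × 0.07 / 5.777e-06 = 1.248e+05 d
  layer 2 (fractured sandstone): t_2 = 8.14 × 0.17 / 5.777e-06 = 2.395e+05 d
Total t = Σ t_i = 3.643e+05 days = 997.4 years.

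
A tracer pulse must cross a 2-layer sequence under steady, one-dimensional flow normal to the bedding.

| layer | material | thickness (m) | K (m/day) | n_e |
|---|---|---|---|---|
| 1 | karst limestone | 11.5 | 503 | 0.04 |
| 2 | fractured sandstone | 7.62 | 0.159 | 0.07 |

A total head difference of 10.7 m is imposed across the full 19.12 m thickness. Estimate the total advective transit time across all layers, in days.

4.45

With flow normal to the layers, continuity requires the same specific discharge q through every layer.
Σ(b_i/K_i) = 11.5/503 + 7.62/0.159 = 47.95 d.
q = Δh / Σ(b_i/K_i) = 10.7 / 47.95 = 0.2232 m/day.
In each layer the seepage velocity is v_i = q/n_i, so the layer transit time is t_i = b_i·n_i / q:
  layer 1 (karst limestone): t_1 = 11.5 × 0.04 / 0.2232 = 2.061 d
  layer 2 (fractured sandstone): t_2 = 7.62 × 0.07 / 0.2232 = 2.390 d
Total t = Σ t_i = 4.451 days.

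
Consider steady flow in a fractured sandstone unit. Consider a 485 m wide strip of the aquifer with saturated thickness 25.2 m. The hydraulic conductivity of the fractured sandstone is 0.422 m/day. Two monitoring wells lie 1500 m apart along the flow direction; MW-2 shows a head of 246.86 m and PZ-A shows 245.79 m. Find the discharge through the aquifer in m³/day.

Cross-sectional area A = 485 × 25.2 = 12222 m².
Hydraulic gradient i = (246.86 − 245.79) / 1500 = 1.07 / 1500 = 0.0007133.
Darcy's law: Q = K · A · i = 0.4220 × 12222 × 0.0007133 = 3.679 m³/day.

3.68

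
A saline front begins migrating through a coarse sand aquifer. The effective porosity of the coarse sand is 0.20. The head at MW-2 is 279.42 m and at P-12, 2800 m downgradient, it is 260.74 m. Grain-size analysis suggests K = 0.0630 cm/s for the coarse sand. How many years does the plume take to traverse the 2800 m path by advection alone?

4.22

Convert K: 0.0630 cm/s × 864 = 54.43 m/day.
Hydraulic gradient i = (279.42 − 260.74) / 2800 = 18.68 / 2800 = 0.006671.
Darcy flux q = K · i = 54.43 × 0.006671 = 0.3631 m/day.
Seepage velocity v = q / n_e = 0.3631 / 0.20 = 1.816 m/day.
Travel time t = L / v = 2800 / 1.816 = 1542 days = 4.222 years.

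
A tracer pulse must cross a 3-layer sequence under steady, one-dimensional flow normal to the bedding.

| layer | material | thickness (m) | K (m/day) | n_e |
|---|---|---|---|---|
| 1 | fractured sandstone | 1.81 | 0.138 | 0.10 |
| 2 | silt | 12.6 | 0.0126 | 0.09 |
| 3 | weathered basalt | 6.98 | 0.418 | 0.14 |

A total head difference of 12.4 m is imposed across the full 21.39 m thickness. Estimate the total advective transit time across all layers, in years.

0.521

With flow normal to the layers, continuity requires the same specific discharge q through every layer.
Σ(b_i/K_i) = 1.81/0.138 + 12.6/0.0126 + 6.98/0.418 = 1030 d.
q = Δh / Σ(b_i/K_i) = 12.4 / 1030 = 0.01204 m/day.
In each layer the seepage velocity is v_i = q/n_i, so the layer transit time is t_i = b_i·n_i / q:
  layer 1 (fractured sandstone): t_1 = 1.81 × 0.10 / 0.01204 = 15.03 d
  layer 2 (silt): t_2 = 12.6 × 0.09 / 0.01204 = 94.18 d
  layer 3 (weathered basalt): t_3 = 6.98 × 0.14 / 0.01204 = 81.16 d
Total t = Σ t_i = 190.4 days = 0.5212 years.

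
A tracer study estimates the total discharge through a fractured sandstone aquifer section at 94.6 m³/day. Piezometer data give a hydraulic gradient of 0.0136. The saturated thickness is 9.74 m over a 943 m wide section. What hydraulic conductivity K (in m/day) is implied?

0.757

Cross-sectional area A = 943 × 9.74 = 9185 m².
Hydraulic gradient i = 0.0136.
From Q = K·A·i, K = Q / (A·i) = 94.6 / (9185 × 0.01360) = 0.7573 m/day.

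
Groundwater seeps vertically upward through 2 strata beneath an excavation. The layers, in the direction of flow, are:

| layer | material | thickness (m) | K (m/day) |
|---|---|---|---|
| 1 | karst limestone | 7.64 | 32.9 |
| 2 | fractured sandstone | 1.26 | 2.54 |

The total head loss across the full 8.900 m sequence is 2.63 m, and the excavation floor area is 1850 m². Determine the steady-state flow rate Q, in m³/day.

Flow is perpendicular to layering, so the layers act in series and the equivalent K is the thickness-weighted harmonic mean.
Total thickness L = 7.64 + 1.26 = 8.900 m.
Σ(b_i/K_i) = 7.64/32.9 + 1.26/2.54 = 0.7283 d.
K_eq = L / Σ(b_i/K_i) = 8.900 / 0.7283 = 12.22 m/day.
Q = K_eq · A · (Δh/L) = 12.22 × 1850 × (2.63/8.900) = 6681 m³/day.

6680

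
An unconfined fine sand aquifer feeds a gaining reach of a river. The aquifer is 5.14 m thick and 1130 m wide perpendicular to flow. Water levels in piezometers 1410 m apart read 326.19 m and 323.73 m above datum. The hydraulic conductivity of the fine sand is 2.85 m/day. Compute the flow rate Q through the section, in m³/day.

Cross-sectional area A = 1130 × 5.14 = 5808 m².
Hydraulic gradient i = (326.19 − 323.73) / 1410 = 2.46 / 1410 = 0.001745.
Darcy's law: Q = K · A · i = 2.850 × 5808 × 0.001745 = 28.88 m³/day.

28.9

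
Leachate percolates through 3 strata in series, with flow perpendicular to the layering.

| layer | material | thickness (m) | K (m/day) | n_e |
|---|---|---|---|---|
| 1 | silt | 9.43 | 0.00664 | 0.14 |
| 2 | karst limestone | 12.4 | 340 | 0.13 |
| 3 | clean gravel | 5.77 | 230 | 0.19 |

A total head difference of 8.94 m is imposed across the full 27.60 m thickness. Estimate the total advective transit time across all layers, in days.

640

With flow normal to the layers, continuity requires the same specific discharge q through every layer.
Σ(b_i/K_i) = 9.43/0.00664 + 12.4/340 + 5.77/230 = 1420 d.
q = Δh / Σ(b_i/K_i) = 8.94 / 1420 = 0.006295 m/day.
In each layer the seepage velocity is v_i = q/n_i, so the layer transit time is t_i = b_i·n_i / q:
  layer 1 (silt): t_1 = 9.43 × 0.14 / 0.006295 = 209.7 d
  layer 2 (karst limestone): t_2 = 12.4 × 0.13 / 0.006295 = 256.1 d
  layer 3 (clean gravel): t_3 = 5.77 × 0.19 / 0.006295 = 174.2 d
Total t = Σ t_i = 640.0 days.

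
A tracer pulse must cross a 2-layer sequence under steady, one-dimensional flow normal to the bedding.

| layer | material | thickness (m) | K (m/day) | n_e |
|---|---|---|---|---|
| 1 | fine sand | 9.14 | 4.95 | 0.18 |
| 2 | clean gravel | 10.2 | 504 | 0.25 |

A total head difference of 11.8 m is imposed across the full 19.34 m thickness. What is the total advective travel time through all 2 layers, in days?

0.664

With flow normal to the layers, continuity requires the same specific discharge q through every layer.
Σ(b_i/K_i) = 9.14/4.95 + 10.2/504 = 1.867 d.
q = Δh / Σ(b_i/K_i) = 11.8 / 1.867 = 6.321 m/day.
In each layer the seepage velocity is v_i = q/n_i, so the layer transit time is t_i = b_i·n_i / q:
  layer 1 (fine sand): t_1 = 9.14 × 0.18 / 6.321 = 0.2603 d
  layer 2 (clean gravel): t_2 = 10.2 × 0.25 / 6.321 = 0.4034 d
Total t = Σ t_i = 0.6637 days.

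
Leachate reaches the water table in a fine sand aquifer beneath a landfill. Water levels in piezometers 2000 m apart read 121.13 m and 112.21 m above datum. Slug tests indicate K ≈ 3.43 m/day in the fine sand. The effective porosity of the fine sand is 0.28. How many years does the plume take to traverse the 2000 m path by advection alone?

Hydraulic gradient i = (121.13 − 112.21) / 2000 = 8.92 / 2000 = 0.004460.
Darcy flux q = K · i = 3.430 × 0.004460 = 0.01530 m/day.
Seepage velocity v = q / n_e = 0.01530 / 0.28 = 0.05463 m/day.
Travel time t = L / v = 2000 / 0.05463 = 36607 days = 100.2 years.

100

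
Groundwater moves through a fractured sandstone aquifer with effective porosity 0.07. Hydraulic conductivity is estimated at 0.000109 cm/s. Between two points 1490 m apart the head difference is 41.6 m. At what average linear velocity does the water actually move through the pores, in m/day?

0.0376

Convert K: 0.000109 cm/s × 864 = 0.09418 m/day.
Hydraulic gradient i = Δh / L = 41.6 / 1490 = 0.02792.
Darcy flux q = K · i = 0.09418 × 0.02792 = 0.002629 m/day.
Seepage velocity v = q / n_e = 0.002629 / 0.07 = 0.03756 m/day.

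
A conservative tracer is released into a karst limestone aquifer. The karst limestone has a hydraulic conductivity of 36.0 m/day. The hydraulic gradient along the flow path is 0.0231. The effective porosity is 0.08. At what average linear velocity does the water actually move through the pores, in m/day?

10.4

Hydraulic gradient i = 0.0231.
Darcy flux q = K · i = 36.00 × 0.02310 = 0.8316 m/day.
Seepage velocity v = q / n_e = 0.8316 / 0.08 = 10.39 m/day.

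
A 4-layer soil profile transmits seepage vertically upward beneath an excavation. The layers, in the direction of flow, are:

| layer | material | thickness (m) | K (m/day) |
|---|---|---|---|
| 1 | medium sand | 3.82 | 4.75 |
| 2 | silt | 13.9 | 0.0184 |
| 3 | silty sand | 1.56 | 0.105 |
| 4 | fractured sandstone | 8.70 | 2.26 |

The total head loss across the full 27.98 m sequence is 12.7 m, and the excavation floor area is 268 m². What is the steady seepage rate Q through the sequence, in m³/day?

Flow is perpendicular to layering, so the layers act in series and the equivalent K is the thickness-weighted harmonic mean.
Total thickness L = 3.82 + 13.9 + 1.56 + 8.70 = 27.98 m.
Σ(b_i/K_i) = 3.82/4.75 + 13.9/0.0184 + 1.56/0.105 + 8.70/2.26 = 774.9 d.
K_eq = L / Σ(b_i/K_i) = 27.98 / 774.9 = 0.03611 m/day.
Q = K_eq · A · (Δh/L) = 0.03611 × 268 × (12.7/27.98) = 4.392 m³/day.

4.39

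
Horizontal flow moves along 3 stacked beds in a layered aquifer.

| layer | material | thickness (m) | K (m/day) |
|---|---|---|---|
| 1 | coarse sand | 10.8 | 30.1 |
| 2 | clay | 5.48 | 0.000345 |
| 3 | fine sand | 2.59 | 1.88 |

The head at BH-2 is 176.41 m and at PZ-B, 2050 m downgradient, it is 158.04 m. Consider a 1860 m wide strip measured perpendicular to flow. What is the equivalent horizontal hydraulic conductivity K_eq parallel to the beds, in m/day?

Flow is parallel to layering, so each bed carries its own Darcy discharge and the transmissivities add.
Σ(K_i·b_i) = 30.1×10.8 + 0.000345×5.48 + 1.88×2.59 = 330.0 m²/day.
Total thickness b = 18.87 m, so K_eq = Σ(K_i·b_i)/b = 17.49 m/day.

17.5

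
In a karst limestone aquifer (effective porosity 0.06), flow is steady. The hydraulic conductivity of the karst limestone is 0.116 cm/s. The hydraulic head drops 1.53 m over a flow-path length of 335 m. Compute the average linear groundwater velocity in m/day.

Convert K: 0.116 cm/s × 864 = 100.2 m/day.
Hydraulic gradient i = Δh / L = 1.53 / 335 = 0.004567.
Darcy flux q = K · i = 100.2 × 0.004567 = 0.4577 m/day.
Seepage velocity v = q / n_e = 0.4577 / 0.06 = 7.629 m/day.

7.63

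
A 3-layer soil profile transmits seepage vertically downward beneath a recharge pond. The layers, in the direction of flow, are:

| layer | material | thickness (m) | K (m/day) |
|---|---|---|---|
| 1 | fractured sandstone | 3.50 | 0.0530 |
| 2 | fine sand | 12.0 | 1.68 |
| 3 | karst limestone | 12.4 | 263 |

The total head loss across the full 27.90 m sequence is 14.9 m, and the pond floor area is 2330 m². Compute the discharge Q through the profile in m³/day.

474

Flow is perpendicular to layering, so the layers act in series and the equivalent K is the thickness-weighted harmonic mean.
Total thickness L = 3.50 + 12.0 + 12.4 = 27.90 m.
Σ(b_i/K_i) = 3.50/0.0530 + 12.0/1.68 + 12.4/263 = 73.23 d.
K_eq = L / Σ(b_i/K_i) = 27.90 / 73.23 = 0.3810 m/day.
Q = K_eq · A · (Δh/L) = 0.3810 × 2330 × (14.9/27.90) = 474.1 m³/day.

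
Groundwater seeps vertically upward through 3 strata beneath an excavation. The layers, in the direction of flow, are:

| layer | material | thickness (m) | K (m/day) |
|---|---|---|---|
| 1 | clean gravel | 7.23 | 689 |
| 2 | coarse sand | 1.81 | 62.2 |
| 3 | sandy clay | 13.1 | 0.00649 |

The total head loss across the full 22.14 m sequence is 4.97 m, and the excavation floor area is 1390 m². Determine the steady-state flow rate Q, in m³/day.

3.42

Flow is perpendicular to layering, so the layers act in series and the equivalent K is the thickness-weighted harmonic mean.
Total thickness L = 7.23 + 1.81 + 13.1 = 22.14 m.
Σ(b_i/K_i) = 7.23/689 + 1.81/62.2 + 13.1/0.00649 = 2019 d.
K_eq = L / Σ(b_i/K_i) = 22.14 / 2019 = 0.01097 m/day.
Q = K_eq · A · (Δh/L) = 0.01097 × 1390 × (4.97/22.14) = 3.422 m³/day.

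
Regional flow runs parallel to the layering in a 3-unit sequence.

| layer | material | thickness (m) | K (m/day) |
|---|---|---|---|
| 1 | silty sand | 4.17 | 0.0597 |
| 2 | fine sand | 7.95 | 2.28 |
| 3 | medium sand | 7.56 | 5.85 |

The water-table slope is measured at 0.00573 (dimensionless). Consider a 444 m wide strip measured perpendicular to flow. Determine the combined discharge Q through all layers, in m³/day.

159

Flow is parallel to layering, so each bed carries its own Darcy discharge and the transmissivities add.
Σ(K_i·b_i) = 0.0597×4.17 + 2.28×7.95 + 5.85×7.56 = 62.60 m²/day.
Hydraulic gradient i = 0.00573.
Q = Σ(K_i·b_i) · W · i = 62.60 × 444 × 0.005730 = 159.3 m³/day.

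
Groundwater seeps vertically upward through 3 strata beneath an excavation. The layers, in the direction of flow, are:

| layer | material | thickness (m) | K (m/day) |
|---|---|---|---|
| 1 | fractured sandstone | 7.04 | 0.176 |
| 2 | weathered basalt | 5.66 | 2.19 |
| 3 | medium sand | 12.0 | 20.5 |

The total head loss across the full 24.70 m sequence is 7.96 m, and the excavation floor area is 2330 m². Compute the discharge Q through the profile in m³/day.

Flow is perpendicular to layering, so the layers act in series and the equivalent K is the thickness-weighted harmonic mean.
Total thickness L = 7.04 + 5.66 + 12.0 = 24.70 m.
Σ(b_i/K_i) = 7.04/0.176 + 5.66/2.19 + 12.0/20.5 = 43.17 d.
K_eq = L / Σ(b_i/K_i) = 24.70 / 43.17 = 0.5722 m/day.
Q = K_eq · A · (Δh/L) = 0.5722 × 2330 × (7.96/24.70) = 429.6 m³/day.

430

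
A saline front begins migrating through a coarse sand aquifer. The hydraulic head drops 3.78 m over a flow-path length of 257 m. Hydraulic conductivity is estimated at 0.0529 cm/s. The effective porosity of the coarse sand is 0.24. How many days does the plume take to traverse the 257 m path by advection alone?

Convert K: 0.0529 cm/s × 864 = 45.71 m/day.
Hydraulic gradient i = Δh / L = 3.78 / 257 = 0.01471.
Darcy flux q = K · i = 45.71 × 0.01471 = 0.6722 m/day.
Seepage velocity v = q / n_e = 0.6722 / 0.24 = 2.801 m/day.
Travel time t = L / v = 257 / 2.801 = 91.75 days.

91.8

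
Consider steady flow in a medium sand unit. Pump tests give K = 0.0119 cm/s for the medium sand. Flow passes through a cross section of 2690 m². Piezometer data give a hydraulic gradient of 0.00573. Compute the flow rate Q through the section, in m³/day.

Convert K: 0.0119 cm/s × 864 = 10.28 m/day.
Hydraulic gradient i = 0.00573.
Darcy's law: Q = K · A · i = 10.28 × 2690 × 0.005730 = 158.5 m³/day.

158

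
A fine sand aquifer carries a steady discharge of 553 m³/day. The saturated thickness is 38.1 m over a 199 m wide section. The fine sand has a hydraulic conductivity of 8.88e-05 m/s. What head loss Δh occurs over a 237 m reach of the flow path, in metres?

Convert K: 8.88e-05 m/s × 86400 = 7.672 m/day.
Cross-sectional area A = 199 × 38.1 = 7582 m².
From Q = K·A·i, i = Q / (K·A) = 553 / (7.672 × 7582) = 0.009506.
Head loss Δh = i · L = 0.009506 × 237 = 2.253 m.

2.25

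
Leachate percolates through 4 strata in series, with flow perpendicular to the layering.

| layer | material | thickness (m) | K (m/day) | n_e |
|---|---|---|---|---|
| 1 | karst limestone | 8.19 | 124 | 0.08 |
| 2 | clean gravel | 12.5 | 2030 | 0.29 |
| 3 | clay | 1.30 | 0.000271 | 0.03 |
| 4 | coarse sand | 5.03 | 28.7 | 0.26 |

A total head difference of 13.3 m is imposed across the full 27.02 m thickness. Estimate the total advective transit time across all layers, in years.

With flow normal to the layers, continuity requires the same specific discharge q through every layer.
Σ(b_i/K_i) = 8.19/124 + 12.5/2030 + 1.30/0.000271 + 5.03/28.7 = 4797 d.
q = Δh / Σ(b_i/K_i) = 13.3 / 4797 = 0.002772 m/day.
In each layer the seepage velocity is v_i = q/n_i, so the layer transit time is t_i = b_i·n_i / q:
  layer 1 (karst limestone): t_1 = 8.19 × 0.08 / 0.002772 = 236.3 d
  layer 2 (clean gravel): t_2 = 12.5 × 0.29 / 0.002772 = 1308 d
  layer 3 (clay): t_3 = 1.30 × 0.03 / 0.002772 = 14.07 d
  layer 4 (coarse sand): t_4 = 5.03 × 0.26 / 0.002772 = 471.7 d
Total t = Σ t_i = 2030 days = 5.557 years.

5.56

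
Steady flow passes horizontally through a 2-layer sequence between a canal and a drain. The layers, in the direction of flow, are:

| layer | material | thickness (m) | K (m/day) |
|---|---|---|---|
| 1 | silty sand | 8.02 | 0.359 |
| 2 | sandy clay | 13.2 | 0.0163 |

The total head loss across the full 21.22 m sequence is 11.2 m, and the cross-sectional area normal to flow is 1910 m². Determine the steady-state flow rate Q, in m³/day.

Flow is perpendicular to layering, so the layers act in series and the equivalent K is the thickness-weighted harmonic mean.
Total thickness L = 8.02 + 13.2 = 21.22 m.
Σ(b_i/K_i) = 8.02/0.359 + 13.2/0.0163 = 832.2 d.
K_eq = L / Σ(b_i/K_i) = 21.22 / 832.2 = 0.02550 m/day.
Q = K_eq · A · (Δh/L) = 0.02550 × 1910 × (11.2/21.22) = 25.71 m³/day.

25.7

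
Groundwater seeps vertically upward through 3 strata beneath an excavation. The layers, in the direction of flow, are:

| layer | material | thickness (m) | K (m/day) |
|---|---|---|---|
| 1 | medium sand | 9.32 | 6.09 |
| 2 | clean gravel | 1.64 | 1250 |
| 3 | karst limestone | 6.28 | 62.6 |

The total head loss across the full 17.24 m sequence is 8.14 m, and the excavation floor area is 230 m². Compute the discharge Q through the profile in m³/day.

1150

Flow is perpendicular to layering, so the layers act in series and the equivalent K is the thickness-weighted harmonic mean.
Total thickness L = 9.32 + 1.64 + 6.28 = 17.24 m.
Σ(b_i/K_i) = 9.32/6.09 + 1.64/1250 + 6.28/62.6 = 1.632 d.
K_eq = L / Σ(b_i/K_i) = 17.24 / 1.632 = 10.56 m/day.
Q = K_eq · A · (Δh/L) = 10.56 × 230 × (8.14/17.24) = 1147 m³/day.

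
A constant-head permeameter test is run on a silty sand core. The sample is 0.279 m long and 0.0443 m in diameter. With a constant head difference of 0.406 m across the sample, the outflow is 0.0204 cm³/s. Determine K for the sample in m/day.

0.786

Cross-sectional area A = π·(d/2)² = π × (0.0443/2)² = 0.001541 m².
Convert discharge: 0.0204 cm³/s = 2.040e-08 m³/s.
Darcy's law rearranged: K = Q·L / (A·Δh) = 2.040e-08 × 0.279 / (0.001541 × 0.406) = 9.095e-06 m/s = 0.7858 m/day.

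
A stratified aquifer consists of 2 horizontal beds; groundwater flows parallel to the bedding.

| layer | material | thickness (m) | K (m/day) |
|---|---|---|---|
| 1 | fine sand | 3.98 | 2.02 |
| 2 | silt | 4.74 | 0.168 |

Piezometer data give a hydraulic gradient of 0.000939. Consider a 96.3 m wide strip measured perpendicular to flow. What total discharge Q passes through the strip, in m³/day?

Flow is parallel to layering, so each bed carries its own Darcy discharge and the transmissivities add.
Σ(K_i·b_i) = 2.02×3.98 + 0.168×4.74 = 8.836 m²/day.
Hydraulic gradient i = 0.000939.
Q = Σ(K_i·b_i) · W · i = 8.836 × 96.3 × 0.0009390 = 0.7990 m³/day.

0.799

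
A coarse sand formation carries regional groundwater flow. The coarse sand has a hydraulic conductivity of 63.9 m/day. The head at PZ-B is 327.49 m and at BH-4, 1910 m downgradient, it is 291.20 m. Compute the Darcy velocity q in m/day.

1.21

Hydraulic gradient i = (327.49 − 291.20) / 1910 = 36.29 / 1910 = 0.01900.
Specific discharge q = K · i = 63.90 × 0.01900 = 1.214 m/day.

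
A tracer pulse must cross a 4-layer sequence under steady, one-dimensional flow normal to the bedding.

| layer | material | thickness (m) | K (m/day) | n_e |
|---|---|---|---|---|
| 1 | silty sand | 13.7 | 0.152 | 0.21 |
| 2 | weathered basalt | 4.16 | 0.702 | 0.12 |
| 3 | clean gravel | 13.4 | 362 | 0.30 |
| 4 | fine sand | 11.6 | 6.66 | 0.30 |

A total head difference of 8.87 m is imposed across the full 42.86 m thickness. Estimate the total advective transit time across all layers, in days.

120

With flow normal to the layers, continuity requires the same specific discharge q through every layer.
Σ(b_i/K_i) = 13.7/0.152 + 4.16/0.702 + 13.4/362 + 11.6/6.66 = 97.84 d.
q = Δh / Σ(b_i/K_i) = 8.87 / 97.84 = 0.09066 m/day.
In each layer the seepage velocity is v_i = q/n_i, so the layer transit time is t_i = b_i·n_i / q:
  layer 1 (silty sand): t_1 = 13.7 × 0.21 / 0.09066 = 31.73 d
  layer 2 (weathered basalt): t_2 = 4.16 × 0.12 / 0.09066 = 5.506 d
  layer 3 (clean gravel): t_3 = 13.4 × 0.30 / 0.09066 = 44.34 d
  layer 4 (fine sand): t_4 = 11.6 × 0.30 / 0.09066 = 38.38 d
Total t = Σ t_i = 120.0 days.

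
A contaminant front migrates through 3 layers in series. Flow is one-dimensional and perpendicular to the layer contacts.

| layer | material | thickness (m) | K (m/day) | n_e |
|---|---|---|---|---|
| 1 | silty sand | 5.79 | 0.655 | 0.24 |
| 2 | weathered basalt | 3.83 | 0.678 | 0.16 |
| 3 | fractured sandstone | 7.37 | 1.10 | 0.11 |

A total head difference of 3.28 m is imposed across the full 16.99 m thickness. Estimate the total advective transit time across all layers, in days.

18.2

With flow normal to the layers, continuity requires the same specific discharge q through every layer.
Σ(b_i/K_i) = 5.79/0.655 + 3.83/0.678 + 7.37/1.10 = 21.19 d.
q = Δh / Σ(b_i/K_i) = 3.28 / 21.19 = 0.1548 m/day.
In each layer the seepage velocity is v_i = q/n_i, so the layer transit time is t_i = b_i·n_i / q:
  layer 1 (silty sand): t_1 = 5.79 × 0.24 / 0.1548 = 8.977 d
  layer 2 (weathered basalt): t_2 = 3.83 × 0.16 / 0.1548 = 3.959 d
  layer 3 (fractured sandstone): t_3 = 7.37 × 0.11 / 0.1548 = 5.237 d
Total t = Σ t_i = 18.17 days.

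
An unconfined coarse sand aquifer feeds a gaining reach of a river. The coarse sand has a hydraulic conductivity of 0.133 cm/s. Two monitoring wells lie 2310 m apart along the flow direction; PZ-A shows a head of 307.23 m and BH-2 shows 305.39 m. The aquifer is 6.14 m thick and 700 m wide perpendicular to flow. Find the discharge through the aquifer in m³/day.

Convert K: 0.133 cm/s × 864 = 114.9 m/day.
Cross-sectional area A = 700 × 6.14 = 4298 m².
Hydraulic gradient i = (307.23 − 305.39) / 2310 = 1.84 / 2310 = 0.0007965.
Darcy's law: Q = K · A · i = 114.9 × 4298 × 0.0007965 = 393.4 m³/day.

393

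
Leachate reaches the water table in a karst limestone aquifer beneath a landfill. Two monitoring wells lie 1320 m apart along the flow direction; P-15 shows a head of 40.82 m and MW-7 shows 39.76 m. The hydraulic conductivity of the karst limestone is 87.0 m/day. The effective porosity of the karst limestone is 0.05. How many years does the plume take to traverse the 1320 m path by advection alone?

2.59

Hydraulic gradient i = (40.82 − 39.76) / 1320 = 1.06 / 1320 = 0.0008030.
Darcy flux q = K · i = 87.00 × 0.0008030 = 0.06986 m/day.
Seepage velocity v = q / n_e = 0.06986 / 0.05 = 1.397 m/day.
Travel time t = L / v = 1320 / 1.397 = 944.7 days = 2.586 years.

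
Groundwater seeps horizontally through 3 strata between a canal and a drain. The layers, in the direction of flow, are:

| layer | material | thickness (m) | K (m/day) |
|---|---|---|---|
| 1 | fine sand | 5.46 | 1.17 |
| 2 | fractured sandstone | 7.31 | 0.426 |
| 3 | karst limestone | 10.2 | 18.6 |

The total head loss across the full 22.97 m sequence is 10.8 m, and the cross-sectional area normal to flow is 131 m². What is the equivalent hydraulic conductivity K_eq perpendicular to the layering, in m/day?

1.03

Flow is perpendicular to layering, so the layers act in series and the equivalent K is the thickness-weighted harmonic mean.
Total thickness L = 5.46 + 7.31 + 10.2 = 22.97 m.
Σ(b_i/K_i) = 5.46/1.17 + 7.31/0.426 + 10.2/18.6 = 22.37 d.
K_eq = L / Σ(b_i/K_i) = 22.97 / 22.37 = 1.027 m/day.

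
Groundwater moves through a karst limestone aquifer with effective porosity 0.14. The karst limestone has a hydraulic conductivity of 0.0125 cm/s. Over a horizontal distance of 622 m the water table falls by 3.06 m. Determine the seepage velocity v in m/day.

Convert K: 0.0125 cm/s × 864 = 10.80 m/day.
Hydraulic gradient i = Δh / L = 3.06 / 622 = 0.004920.
Darcy flux q = K · i = 10.80 × 0.004920 = 0.05313 m/day.
Seepage velocity v = q / n_e = 0.05313 / 0.14 = 0.3795 m/day.

0.380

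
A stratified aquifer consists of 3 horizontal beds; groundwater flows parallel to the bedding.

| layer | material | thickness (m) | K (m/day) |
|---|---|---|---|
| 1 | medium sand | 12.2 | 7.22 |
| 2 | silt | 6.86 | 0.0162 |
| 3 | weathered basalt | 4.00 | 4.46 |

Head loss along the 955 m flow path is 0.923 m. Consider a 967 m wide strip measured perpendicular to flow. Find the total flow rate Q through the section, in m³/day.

Flow is parallel to layering, so each bed carries its own Darcy discharge and the transmissivities add.
Σ(K_i·b_i) = 7.22×12.2 + 0.0162×6.86 + 4.46×4.00 = 106.0 m²/day.
Hydraulic gradient i = Δh / L = 0.923 / 955 = 0.0009665.
Q = Σ(K_i·b_i) · W · i = 106.0 × 967 × 0.0009665 = 99.10 m³/day.

99.1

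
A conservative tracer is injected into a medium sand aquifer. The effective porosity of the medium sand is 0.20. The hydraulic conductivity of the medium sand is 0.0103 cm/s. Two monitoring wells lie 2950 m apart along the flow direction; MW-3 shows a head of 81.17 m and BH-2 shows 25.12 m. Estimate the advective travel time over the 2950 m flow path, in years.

Convert K: 0.0103 cm/s × 864 = 8.899 m/day.
Hydraulic gradient i = (81.17 − 25.12) / 2950 = 56.05 / 2950 = 0.01900.
Darcy flux q = K · i = 8.899 × 0.01900 = 0.1691 m/day.
Seepage velocity v = q / n_e = 0.1691 / 0.20 = 0.8454 m/day.
Travel time t = L / v = 2950 / 0.8454 = 3489 days = 9.553 years.

9.55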